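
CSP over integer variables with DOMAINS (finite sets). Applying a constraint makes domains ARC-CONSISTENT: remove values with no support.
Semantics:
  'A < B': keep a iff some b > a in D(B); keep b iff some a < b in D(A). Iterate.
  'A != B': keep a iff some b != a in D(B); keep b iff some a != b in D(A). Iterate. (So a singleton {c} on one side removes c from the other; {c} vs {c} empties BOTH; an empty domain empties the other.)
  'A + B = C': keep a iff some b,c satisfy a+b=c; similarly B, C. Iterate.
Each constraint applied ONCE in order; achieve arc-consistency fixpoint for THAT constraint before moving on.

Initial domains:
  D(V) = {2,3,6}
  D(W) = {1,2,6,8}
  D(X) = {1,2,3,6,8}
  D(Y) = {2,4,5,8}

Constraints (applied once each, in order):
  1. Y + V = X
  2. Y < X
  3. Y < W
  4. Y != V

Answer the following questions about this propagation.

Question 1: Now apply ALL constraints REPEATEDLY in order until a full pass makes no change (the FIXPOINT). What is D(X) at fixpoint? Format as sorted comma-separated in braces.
pass 0 (initial): D(X)={1,2,3,6,8}
pass 1: W {1,2,6,8}->{6,8}; X {1,2,3,6,8}->{6,8}; Y {2,4,5,8}->{2,4,5}
pass 2: no change
Fixpoint after 2 passes: D(X) = {6,8}

Answer: {6,8}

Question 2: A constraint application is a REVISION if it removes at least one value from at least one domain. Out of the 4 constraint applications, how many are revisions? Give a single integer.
Constraint 1 (Y + V = X) on D(Y)={2,4,5,8} D(V)={2,3,6} D(X)={1,2,3,6,8}: Y {2,4,5,8}->{2,4,5}; X {1,2,3,6,8}->{6,8} => REVISION
Constraint 2 (Y < X) on D(Y)={2,4,5} D(X)={6,8}: no change => not a revision
Constraint 3 (Y < W) on D(Y)={2,4,5} D(W)={1,2,6,8}: W {1,2,6,8}->{6,8} => REVISION
Constraint 4 (Y != V) on D(Y)={2,4,5} D(V)={2,3,6}: no change => not a revision
Total revisions = 2

Answer: 2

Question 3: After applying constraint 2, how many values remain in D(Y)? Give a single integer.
Answer: 3

Derivation:
Constraint 1 (Y + V = X) on D(Y)={2,4,5,8} D(V)={2,3,6} D(X)={1,2,3,6,8}: Y {2,4,5,8}->{2,4,5}; X {1,2,3,6,8}->{6,8}
Constraint 2 (Y < X) on D(Y)={2,4,5} D(X)={6,8}: no change
So after constraint 2: D(Y)={2,4,5}, size = 3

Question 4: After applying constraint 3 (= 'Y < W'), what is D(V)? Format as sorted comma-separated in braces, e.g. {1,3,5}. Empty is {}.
Constraint 1 (Y + V = X) on D(Y)={2,4,5,8} D(V)={2,3,6} D(X)={1,2,3,6,8}: Y {2,4,5,8}->{2,4,5}; X {1,2,3,6,8}->{6,8}
Constraint 2 (Y < X) on D(Y)={2,4,5} D(X)={6,8}: no change
Constraint 3 (Y < W) on D(Y)={2,4,5} D(W)={1,2,6,8}: W {1,2,6,8}->{6,8}
So after constraint 3: D(V) = {2,3,6}

Answer: {2,3,6}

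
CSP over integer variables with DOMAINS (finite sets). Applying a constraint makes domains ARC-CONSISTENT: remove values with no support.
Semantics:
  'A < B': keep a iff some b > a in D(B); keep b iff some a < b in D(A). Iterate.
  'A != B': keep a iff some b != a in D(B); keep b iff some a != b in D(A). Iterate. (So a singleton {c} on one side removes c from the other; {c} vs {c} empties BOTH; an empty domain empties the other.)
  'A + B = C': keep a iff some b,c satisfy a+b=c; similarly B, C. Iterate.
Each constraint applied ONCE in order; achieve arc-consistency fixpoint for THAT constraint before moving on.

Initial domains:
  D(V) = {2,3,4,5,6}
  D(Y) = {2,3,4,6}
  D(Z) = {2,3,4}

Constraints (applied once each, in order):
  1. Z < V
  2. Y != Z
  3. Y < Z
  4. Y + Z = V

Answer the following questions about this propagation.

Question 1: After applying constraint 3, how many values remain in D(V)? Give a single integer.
Constraint 1 (Z < V) on D(Z)={2,3,4} D(V)={2,3,4,5,6}: V {2,3,4,5,6}->{3,4,5,6}
Constraint 2 (Y != Z) on D(Y)={2,3,4,6} D(Z)={2,3,4}: no change
Constraint 3 (Y < Z) on D(Y)={2,3,4,6} D(Z)={2,3,4}: Y {2,3,4,6}->{2,3}; Z {2,3,4}->{3,4}
So after constraint 3: D(V)={3,4,5,6}, size = 4

Answer: 4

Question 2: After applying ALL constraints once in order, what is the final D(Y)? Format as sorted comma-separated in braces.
Answer: {2,3}

Derivation:
Constraint 1 (Z < V) on D(Z)={2,3,4} D(V)={2,3,4,5,6}: V {2,3,4,5,6}->{3,4,5,6}
Constraint 2 (Y != Z) on D(Y)={2,3,4,6} D(Z)={2,3,4}: no change
Constraint 3 (Y < Z) on D(Y)={2,3,4,6} D(Z)={2,3,4}: Y {2,3,4,6}->{2,3}; Z {2,3,4}->{3,4}
Constraint 4 (Y + Z = V) on D(Y)={2,3} D(Z)={3,4} D(V)={3,4,5,6}: V {3,4,5,6}->{5,6}
So after all 4 constraints: D(Y) = {2,3}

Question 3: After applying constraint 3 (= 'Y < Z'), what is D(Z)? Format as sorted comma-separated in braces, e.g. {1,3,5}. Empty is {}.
Constraint 1 (Z < V) on D(Z)={2,3,4} D(V)={2,3,4,5,6}: V {2,3,4,5,6}->{3,4,5,6}
Constraint 2 (Y != Z) on D(Y)={2,3,4,6} D(Z)={2,3,4}: no change
Constraint 3 (Y < Z) on D(Y)={2,3,4,6} D(Z)={2,3,4}: Y {2,3,4,6}->{2,3}; Z {2,3,4}->{3,4}
So after constraint 3: D(Z) = {3,4}

Answer: {3,4}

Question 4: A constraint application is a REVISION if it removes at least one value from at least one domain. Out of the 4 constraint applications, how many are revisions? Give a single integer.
Answer: 3

Derivation:
Constraint 1 (Z < V) on D(Z)={2,3,4} D(V)={2,3,4,5,6}: V {2,3,4,5,6}->{3,4,5,6} => REVISION
Constraint 2 (Y != Z) on D(Y)={2,3,4,6} D(Z)={2,3,4}: no change => not a revision
Constraint 3 (Y < Z) on D(Y)={2,3,4,6} D(Z)={2,3,4}: Y {2,3,4,6}->{2,3}; Z {2,3,4}->{3,4} => REVISION
Constraint 4 (Y + Z = V) on D(Y)={2,3} D(Z)={3,4} D(V)={3,4,5,6}: V {3,4,5,6}->{5,6} => REVISION
Total revisions = 3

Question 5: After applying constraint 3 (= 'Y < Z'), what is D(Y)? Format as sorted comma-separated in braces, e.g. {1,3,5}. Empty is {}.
Constraint 1 (Z < V) on D(Z)={2,3,4} D(V)={2,3,4,5,6}: V {2,3,4,5,6}->{3,4,5,6}
Constraint 2 (Y != Z) on D(Y)={2,3,4,6} D(Z)={2,3,4}: no change
Constraint 3 (Y < Z) on D(Y)={2,3,4,6} D(Z)={2,3,4}: Y {2,3,4,6}->{2,3}; Z {2,3,4}->{3,4}
So after constraint 3: D(Y) = {2,3}

Answer: {2,3}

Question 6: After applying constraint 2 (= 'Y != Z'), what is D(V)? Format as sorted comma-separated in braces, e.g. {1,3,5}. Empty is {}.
Constraint 1 (Z < V) on D(Z)={2,3,4} D(V)={2,3,4,5,6}: V {2,3,4,5,6}->{3,4,5,6}
Constraint 2 (Y != Z) on D(Y)={2,3,4,6} D(Z)={2,3,4}: no change
So after constraint 2: D(V) = {3,4,5,6}

Answer: {3,4,5,6}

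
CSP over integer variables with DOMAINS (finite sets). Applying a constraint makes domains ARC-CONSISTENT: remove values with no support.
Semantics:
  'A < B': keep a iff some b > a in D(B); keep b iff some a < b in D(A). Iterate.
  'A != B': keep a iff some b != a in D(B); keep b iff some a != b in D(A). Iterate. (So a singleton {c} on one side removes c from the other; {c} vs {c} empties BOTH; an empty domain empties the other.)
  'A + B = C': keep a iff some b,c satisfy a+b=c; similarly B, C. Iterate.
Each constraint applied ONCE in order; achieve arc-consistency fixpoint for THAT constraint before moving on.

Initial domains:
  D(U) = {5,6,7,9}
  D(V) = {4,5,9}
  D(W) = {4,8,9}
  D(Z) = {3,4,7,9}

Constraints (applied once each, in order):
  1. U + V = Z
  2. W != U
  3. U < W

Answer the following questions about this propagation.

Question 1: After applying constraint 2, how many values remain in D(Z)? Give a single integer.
Answer: 1

Derivation:
Constraint 1 (U + V = Z) on D(U)={5,6,7,9} D(V)={4,5,9} D(Z)={3,4,7,9}: U {5,6,7,9}->{5}; V {4,5,9}->{4}; Z {3,4,7,9}->{9}
Constraint 2 (W != U) on D(W)={4,8,9} D(U)={5}: no change
So after constraint 2: D(Z)={9}, size = 1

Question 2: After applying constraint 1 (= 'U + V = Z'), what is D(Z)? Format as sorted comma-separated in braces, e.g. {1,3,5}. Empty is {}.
Answer: {9}

Derivation:
Constraint 1 (U + V = Z) on D(U)={5,6,7,9} D(V)={4,5,9} D(Z)={3,4,7,9}: U {5,6,7,9}->{5}; V {4,5,9}->{4}; Z {3,4,7,9}->{9}
So after constraint 1: D(Z) = {9}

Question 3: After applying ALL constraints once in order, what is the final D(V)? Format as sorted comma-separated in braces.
Answer: {4}

Derivation:
Constraint 1 (U + V = Z) on D(U)={5,6,7,9} D(V)={4,5,9} D(Z)={3,4,7,9}: U {5,6,7,9}->{5}; V {4,5,9}->{4}; Z {3,4,7,9}->{9}
Constraint 2 (W != U) on D(W)={4,8,9} D(U)={5}: no change
Constraint 3 (U < W) on D(U)={5} D(W)={4,8,9}: W {4,8,9}->{8,9}
So after all 3 constraints: D(V) = {4}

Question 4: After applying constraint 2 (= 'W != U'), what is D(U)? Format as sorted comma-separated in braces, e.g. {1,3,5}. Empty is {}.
Answer: {5}

Derivation:
Constraint 1 (U + V = Z) on D(U)={5,6,7,9} D(V)={4,5,9} D(Z)={3,4,7,9}: U {5,6,7,9}->{5}; V {4,5,9}->{4}; Z {3,4,7,9}->{9}
Constraint 2 (W != U) on D(W)={4,8,9} D(U)={5}: no change
So after constraint 2: D(U) = {5}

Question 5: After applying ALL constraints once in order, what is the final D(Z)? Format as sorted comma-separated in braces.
Answer: {9}

Derivation:
Constraint 1 (U + V = Z) on D(U)={5,6,7,9} D(V)={4,5,9} D(Z)={3,4,7,9}: U {5,6,7,9}->{5}; V {4,5,9}->{4}; Z {3,4,7,9}->{9}
Constraint 2 (W != U) on D(W)={4,8,9} D(U)={5}: no change
Constraint 3 (U < W) on D(U)={5} D(W)={4,8,9}: W {4,8,9}->{8,9}
So after all 3 constraints: D(Z) = {9}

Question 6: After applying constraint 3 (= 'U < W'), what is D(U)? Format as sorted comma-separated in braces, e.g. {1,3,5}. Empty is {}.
Answer: {5}

Derivation:
Constraint 1 (U + V = Z) on D(U)={5,6,7,9} D(V)={4,5,9} D(Z)={3,4,7,9}: U {5,6,7,9}->{5}; V {4,5,9}->{4}; Z {3,4,7,9}->{9}
Constraint 2 (W != U) on D(W)={4,8,9} D(U)={5}: no change
Constraint 3 (U < W) on D(U)={5} D(W)={4,8,9}: W {4,8,9}->{8,9}
So after constraint 3: D(U) = {5}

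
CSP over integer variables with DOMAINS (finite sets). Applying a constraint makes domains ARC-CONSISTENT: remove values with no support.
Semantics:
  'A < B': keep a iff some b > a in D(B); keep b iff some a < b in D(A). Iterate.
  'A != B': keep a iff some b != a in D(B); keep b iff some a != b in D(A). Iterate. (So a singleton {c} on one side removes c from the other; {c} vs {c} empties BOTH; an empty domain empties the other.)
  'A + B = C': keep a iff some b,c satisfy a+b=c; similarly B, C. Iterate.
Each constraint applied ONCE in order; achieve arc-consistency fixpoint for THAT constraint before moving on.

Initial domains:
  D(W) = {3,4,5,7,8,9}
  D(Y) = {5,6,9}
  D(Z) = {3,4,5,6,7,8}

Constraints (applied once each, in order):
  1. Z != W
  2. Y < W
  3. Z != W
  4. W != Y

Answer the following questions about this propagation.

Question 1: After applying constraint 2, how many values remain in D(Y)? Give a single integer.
Constraint 1 (Z != W) on D(Z)={3,4,5,6,7,8} D(W)={3,4,5,7,8,9}: no change
Constraint 2 (Y < W) on D(Y)={5,6,9} D(W)={3,4,5,7,8,9}: Y {5,6,9}->{5,6}; W {3,4,5,7,8,9}->{7,8,9}
So after constraint 2: D(Y)={5,6}, size = 2

Answer: 2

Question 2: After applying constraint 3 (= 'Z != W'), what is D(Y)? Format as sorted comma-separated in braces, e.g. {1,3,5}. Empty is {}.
Answer: {5,6}

Derivation:
Constraint 1 (Z != W) on D(Z)={3,4,5,6,7,8} D(W)={3,4,5,7,8,9}: no change
Constraint 2 (Y < W) on D(Y)={5,6,9} D(W)={3,4,5,7,8,9}: Y {5,6,9}->{5,6}; W {3,4,5,7,8,9}->{7,8,9}
Constraint 3 (Z != W) on D(Z)={3,4,5,6,7,8} D(W)={7,8,9}: no change
So after constraint 3: D(Y) = {5,6}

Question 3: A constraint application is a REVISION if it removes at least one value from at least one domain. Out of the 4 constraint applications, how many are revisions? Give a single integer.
Answer: 1

Derivation:
Constraint 1 (Z != W) on D(Z)={3,4,5,6,7,8} D(W)={3,4,5,7,8,9}: no change => not a revision
Constraint 2 (Y < W) on D(Y)={5,6,9} D(W)={3,4,5,7,8,9}: Y {5,6,9}->{5,6}; W {3,4,5,7,8,9}->{7,8,9} => REVISION
Constraint 3 (Z != W) on D(Z)={3,4,5,6,7,8} D(W)={7,8,9}: no change => not a revision
Constraint 4 (W != Y) on D(W)={7,8,9} D(Y)={5,6}: no change => not a revision
Total revisions = 1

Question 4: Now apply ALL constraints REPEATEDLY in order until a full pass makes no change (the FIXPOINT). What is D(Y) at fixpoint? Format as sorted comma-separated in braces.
Answer: {5,6}

Derivation:
pass 0 (initial): D(Y)={5,6,9}
pass 1: W {3,4,5,7,8,9}->{7,8,9}; Y {5,6,9}->{5,6}
pass 2: no change
Fixpoint after 2 passes: D(Y) = {5,6}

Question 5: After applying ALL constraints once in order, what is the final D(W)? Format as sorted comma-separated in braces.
Answer: {7,8,9}

Derivation:
Constraint 1 (Z != W) on D(Z)={3,4,5,6,7,8} D(W)={3,4,5,7,8,9}: no change
Constraint 2 (Y < W) on D(Y)={5,6,9} D(W)={3,4,5,7,8,9}: Y {5,6,9}->{5,6}; W {3,4,5,7,8,9}->{7,8,9}
Constraint 3 (Z != W) on D(Z)={3,4,5,6,7,8} D(W)={7,8,9}: no change
Constraint 4 (W != Y) on D(W)={7,8,9} D(Y)={5,6}: no change
So after all 4 constraints: D(W) = {7,8,9}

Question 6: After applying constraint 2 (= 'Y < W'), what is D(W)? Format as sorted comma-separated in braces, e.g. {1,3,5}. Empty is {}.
Answer: {7,8,9}

Derivation:
Constraint 1 (Z != W) on D(Z)={3,4,5,6,7,8} D(W)={3,4,5,7,8,9}: no change
Constraint 2 (Y < W) on D(Y)={5,6,9} D(W)={3,4,5,7,8,9}: Y {5,6,9}->{5,6}; W {3,4,5,7,8,9}->{7,8,9}
So after constraint 2: D(W) = {7,8,9}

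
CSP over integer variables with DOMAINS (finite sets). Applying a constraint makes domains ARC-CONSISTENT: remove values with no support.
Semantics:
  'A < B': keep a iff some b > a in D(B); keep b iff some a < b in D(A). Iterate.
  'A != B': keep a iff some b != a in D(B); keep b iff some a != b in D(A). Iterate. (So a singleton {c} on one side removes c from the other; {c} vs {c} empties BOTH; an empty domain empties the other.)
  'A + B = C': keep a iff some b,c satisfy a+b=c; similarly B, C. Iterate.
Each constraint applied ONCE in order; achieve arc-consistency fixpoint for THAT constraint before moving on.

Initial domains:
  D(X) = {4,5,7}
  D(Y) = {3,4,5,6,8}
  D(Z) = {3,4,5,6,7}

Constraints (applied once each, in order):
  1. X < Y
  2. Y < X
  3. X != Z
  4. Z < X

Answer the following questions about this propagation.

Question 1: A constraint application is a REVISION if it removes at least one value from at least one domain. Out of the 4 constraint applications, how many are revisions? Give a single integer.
Constraint 1 (X < Y) on D(X)={4,5,7} D(Y)={3,4,5,6,8}: Y {3,4,5,6,8}->{5,6,8} => REVISION
Constraint 2 (Y < X) on D(Y)={5,6,8} D(X)={4,5,7}: Y {5,6,8}->{5,6}; X {4,5,7}->{7} => REVISION
Constraint 3 (X != Z) on D(X)={7} D(Z)={3,4,5,6,7}: Z {3,4,5,6,7}->{3,4,5,6} => REVISION
Constraint 4 (Z < X) on D(Z)={3,4,5,6} D(X)={7}: no change => not a revision
Total revisions = 3

Answer: 3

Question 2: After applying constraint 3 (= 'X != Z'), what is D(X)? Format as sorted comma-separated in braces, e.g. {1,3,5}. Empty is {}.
Answer: {7}

Derivation:
Constraint 1 (X < Y) on D(X)={4,5,7} D(Y)={3,4,5,6,8}: Y {3,4,5,6,8}->{5,6,8}
Constraint 2 (Y < X) on D(Y)={5,6,8} D(X)={4,5,7}: Y {5,6,8}->{5,6}; X {4,5,7}->{7}
Constraint 3 (X != Z) on D(X)={7} D(Z)={3,4,5,6,7}: Z {3,4,5,6,7}->{3,4,5,6}
So after constraint 3: D(X) = {7}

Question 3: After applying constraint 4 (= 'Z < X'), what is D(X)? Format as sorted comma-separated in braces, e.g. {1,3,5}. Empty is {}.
Constraint 1 (X < Y) on D(X)={4,5,7} D(Y)={3,4,5,6,8}: Y {3,4,5,6,8}->{5,6,8}
Constraint 2 (Y < X) on D(Y)={5,6,8} D(X)={4,5,7}: Y {5,6,8}->{5,6}; X {4,5,7}->{7}
Constraint 3 (X != Z) on D(X)={7} D(Z)={3,4,5,6,7}: Z {3,4,5,6,7}->{3,4,5,6}
Constraint 4 (Z < X) on D(Z)={3,4,5,6} D(X)={7}: no change
So after constraint 4: D(X) = {7}

Answer: {7}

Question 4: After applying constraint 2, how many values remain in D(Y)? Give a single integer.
Constraint 1 (X < Y) on D(X)={4,5,7} D(Y)={3,4,5,6,8}: Y {3,4,5,6,8}->{5,6,8}
Constraint 2 (Y < X) on D(Y)={5,6,8} D(X)={4,5,7}: Y {5,6,8}->{5,6}; X {4,5,7}->{7}
So after constraint 2: D(Y)={5,6}, size = 2

Answer: 2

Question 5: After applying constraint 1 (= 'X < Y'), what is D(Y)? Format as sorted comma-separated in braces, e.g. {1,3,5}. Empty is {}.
Constraint 1 (X < Y) on D(X)={4,5,7} D(Y)={3,4,5,6,8}: Y {3,4,5,6,8}->{5,6,8}
So after constraint 1: D(Y) = {5,6,8}

Answer: {5,6,8}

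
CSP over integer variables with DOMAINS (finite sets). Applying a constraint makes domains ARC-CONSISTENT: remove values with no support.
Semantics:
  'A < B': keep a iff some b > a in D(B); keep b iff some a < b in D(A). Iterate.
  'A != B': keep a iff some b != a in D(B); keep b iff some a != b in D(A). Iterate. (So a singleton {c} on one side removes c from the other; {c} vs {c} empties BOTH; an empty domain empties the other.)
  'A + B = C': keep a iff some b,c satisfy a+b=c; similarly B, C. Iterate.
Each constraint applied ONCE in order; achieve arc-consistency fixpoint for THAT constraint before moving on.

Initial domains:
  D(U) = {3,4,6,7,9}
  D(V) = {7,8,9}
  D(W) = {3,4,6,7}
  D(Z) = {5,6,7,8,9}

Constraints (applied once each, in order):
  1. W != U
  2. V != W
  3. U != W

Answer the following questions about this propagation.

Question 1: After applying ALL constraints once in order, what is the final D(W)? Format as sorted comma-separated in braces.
Constraint 1 (W != U) on D(W)={3,4,6,7} D(U)={3,4,6,7,9}: no change
Constraint 2 (V != W) on D(V)={7,8,9} D(W)={3,4,6,7}: no change
Constraint 3 (U != W) on D(U)={3,4,6,7,9} D(W)={3,4,6,7}: no change
So after all 3 constraints: D(W) = {3,4,6,7}

Answer: {3,4,6,7}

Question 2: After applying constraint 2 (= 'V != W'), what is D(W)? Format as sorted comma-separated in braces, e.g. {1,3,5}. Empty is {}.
Constraint 1 (W != U) on D(W)={3,4,6,7} D(U)={3,4,6,7,9}: no change
Constraint 2 (V != W) on D(V)={7,8,9} D(W)={3,4,6,7}: no change
So after constraint 2: D(W) = {3,4,6,7}

Answer: {3,4,6,7}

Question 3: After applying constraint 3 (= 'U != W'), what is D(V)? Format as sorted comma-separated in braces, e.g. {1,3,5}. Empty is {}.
Answer: {7,8,9}

Derivation:
Constraint 1 (W != U) on D(W)={3,4,6,7} D(U)={3,4,6,7,9}: no change
Constraint 2 (V != W) on D(V)={7,8,9} D(W)={3,4,6,7}: no change
Constraint 3 (U != W) on D(U)={3,4,6,7,9} D(W)={3,4,6,7}: no change
So after constraint 3: D(V) = {7,8,9}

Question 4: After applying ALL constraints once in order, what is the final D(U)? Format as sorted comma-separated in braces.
Answer: {3,4,6,7,9}

Derivation:
Constraint 1 (W != U) on D(W)={3,4,6,7} D(U)={3,4,6,7,9}: no change
Constraint 2 (V != W) on D(V)={7,8,9} D(W)={3,4,6,7}: no change
Constraint 3 (U != W) on D(U)={3,4,6,7,9} D(W)={3,4,6,7}: no change
So after all 3 constraints: D(U) = {3,4,6,7,9}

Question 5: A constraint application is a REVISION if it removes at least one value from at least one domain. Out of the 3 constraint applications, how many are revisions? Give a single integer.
Answer: 0

Derivation:
Constraint 1 (W != U) on D(W)={3,4,6,7} D(U)={3,4,6,7,9}: no change => not a revision
Constraint 2 (V != W) on D(V)={7,8,9} D(W)={3,4,6,7}: no change => not a revision
Constraint 3 (U != W) on D(U)={3,4,6,7,9} D(W)={3,4,6,7}: no change => not a revision
Total revisions = 0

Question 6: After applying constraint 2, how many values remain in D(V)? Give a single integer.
Constraint 1 (W != U) on D(W)={3,4,6,7} D(U)={3,4,6,7,9}: no change
Constraint 2 (V != W) on D(V)={7,8,9} D(W)={3,4,6,7}: no change
So after constraint 2: D(V)={7,8,9}, size = 3

Answer: 3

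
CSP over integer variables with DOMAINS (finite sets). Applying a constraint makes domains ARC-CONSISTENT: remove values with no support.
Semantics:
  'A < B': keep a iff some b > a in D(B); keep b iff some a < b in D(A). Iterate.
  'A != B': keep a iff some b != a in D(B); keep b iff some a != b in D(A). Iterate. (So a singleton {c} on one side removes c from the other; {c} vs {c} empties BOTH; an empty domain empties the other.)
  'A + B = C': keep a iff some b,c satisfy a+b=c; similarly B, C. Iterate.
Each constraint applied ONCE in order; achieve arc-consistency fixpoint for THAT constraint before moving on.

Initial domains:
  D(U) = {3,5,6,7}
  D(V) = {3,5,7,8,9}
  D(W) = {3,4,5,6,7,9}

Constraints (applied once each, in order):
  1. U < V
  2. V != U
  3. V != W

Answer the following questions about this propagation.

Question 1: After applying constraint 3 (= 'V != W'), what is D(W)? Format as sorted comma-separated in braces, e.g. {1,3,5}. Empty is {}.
Constraint 1 (U < V) on D(U)={3,5,6,7} D(V)={3,5,7,8,9}: V {3,5,7,8,9}->{5,7,8,9}
Constraint 2 (V != U) on D(V)={5,7,8,9} D(U)={3,5,6,7}: no change
Constraint 3 (V != W) on D(V)={5,7,8,9} D(W)={3,4,5,6,7,9}: no change
So after constraint 3: D(W) = {3,4,5,6,7,9}

Answer: {3,4,5,6,7,9}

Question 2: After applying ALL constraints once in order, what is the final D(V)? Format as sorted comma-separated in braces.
Answer: {5,7,8,9}

Derivation:
Constraint 1 (U < V) on D(U)={3,5,6,7} D(V)={3,5,7,8,9}: V {3,5,7,8,9}->{5,7,8,9}
Constraint 2 (V != U) on D(V)={5,7,8,9} D(U)={3,5,6,7}: no change
Constraint 3 (V != W) on D(V)={5,7,8,9} D(W)={3,4,5,6,7,9}: no change
So after all 3 constraints: D(V) = {5,7,8,9}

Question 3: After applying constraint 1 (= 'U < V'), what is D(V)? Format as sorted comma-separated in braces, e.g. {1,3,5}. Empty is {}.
Constraint 1 (U < V) on D(U)={3,5,6,7} D(V)={3,5,7,8,9}: V {3,5,7,8,9}->{5,7,8,9}
So after constraint 1: D(V) = {5,7,8,9}

Answer: {5,7,8,9}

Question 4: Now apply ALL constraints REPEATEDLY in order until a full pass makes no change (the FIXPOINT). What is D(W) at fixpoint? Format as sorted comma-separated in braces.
Answer: {3,4,5,6,7,9}

Derivation:
pass 0 (initial): D(W)={3,4,5,6,7,9}
pass 1: V {3,5,7,8,9}->{5,7,8,9}
pass 2: no change
Fixpoint after 2 passes: D(W) = {3,4,5,6,7,9}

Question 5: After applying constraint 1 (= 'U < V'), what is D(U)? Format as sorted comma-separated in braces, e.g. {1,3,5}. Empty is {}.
Answer: {3,5,6,7}

Derivation:
Constraint 1 (U < V) on D(U)={3,5,6,7} D(V)={3,5,7,8,9}: V {3,5,7,8,9}->{5,7,8,9}
So after constraint 1: D(U) = {3,5,6,7}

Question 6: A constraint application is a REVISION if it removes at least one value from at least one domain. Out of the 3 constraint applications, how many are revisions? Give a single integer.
Answer: 1

Derivation:
Constraint 1 (U < V) on D(U)={3,5,6,7} D(V)={3,5,7,8,9}: V {3,5,7,8,9}->{5,7,8,9} => REVISION
Constraint 2 (V != U) on D(V)={5,7,8,9} D(U)={3,5,6,7}: no change => not a revision
Constraint 3 (V != W) on D(V)={5,7,8,9} D(W)={3,4,5,6,7,9}: no change => not a revision
Total revisions = 1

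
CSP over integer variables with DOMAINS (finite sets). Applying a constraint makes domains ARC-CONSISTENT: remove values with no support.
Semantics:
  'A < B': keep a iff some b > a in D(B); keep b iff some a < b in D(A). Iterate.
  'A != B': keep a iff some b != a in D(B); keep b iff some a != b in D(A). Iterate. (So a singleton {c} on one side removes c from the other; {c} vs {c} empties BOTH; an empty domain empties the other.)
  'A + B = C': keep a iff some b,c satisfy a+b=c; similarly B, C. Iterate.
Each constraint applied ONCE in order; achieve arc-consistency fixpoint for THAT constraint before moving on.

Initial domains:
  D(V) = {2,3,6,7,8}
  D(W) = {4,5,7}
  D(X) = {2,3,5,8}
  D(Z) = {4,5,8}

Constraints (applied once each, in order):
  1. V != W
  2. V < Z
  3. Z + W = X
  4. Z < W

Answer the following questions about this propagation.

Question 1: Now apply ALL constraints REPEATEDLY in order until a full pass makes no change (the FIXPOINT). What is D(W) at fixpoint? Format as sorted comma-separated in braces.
pass 0 (initial): D(W)={4,5,7}
pass 1: V {2,3,6,7,8}->{2,3,6,7}; W {4,5,7}->{}; X {2,3,5,8}->{8}; Z {4,5,8}->{}
pass 2: V {2,3,6,7}->{}; X {8}->{}
pass 3: no change
Fixpoint after 3 passes: D(W) = {}

Answer: {}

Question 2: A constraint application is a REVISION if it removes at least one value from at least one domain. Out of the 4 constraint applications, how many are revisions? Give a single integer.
Constraint 1 (V != W) on D(V)={2,3,6,7,8} D(W)={4,5,7}: no change => not a revision
Constraint 2 (V < Z) on D(V)={2,3,6,7,8} D(Z)={4,5,8}: V {2,3,6,7,8}->{2,3,6,7} => REVISION
Constraint 3 (Z + W = X) on D(Z)={4,5,8} D(W)={4,5,7} D(X)={2,3,5,8}: Z {4,5,8}->{4}; W {4,5,7}->{4}; X {2,3,5,8}->{8} => REVISION
Constraint 4 (Z < W) on D(Z)={4} D(W)={4}: Z {4}->{}; W {4}->{} => REVISION
Total revisions = 3

Answer: 3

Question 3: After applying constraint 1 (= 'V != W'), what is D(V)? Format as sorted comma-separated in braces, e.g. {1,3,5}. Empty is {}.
Answer: {2,3,6,7,8}

Derivation:
Constraint 1 (V != W) on D(V)={2,3,6,7,8} D(W)={4,5,7}: no change
So after constraint 1: D(V) = {2,3,6,7,8}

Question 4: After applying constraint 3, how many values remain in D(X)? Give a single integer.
Answer: 1

Derivation:
Constraint 1 (V != W) on D(V)={2,3,6,7,8} D(W)={4,5,7}: no change
Constraint 2 (V < Z) on D(V)={2,3,6,7,8} D(Z)={4,5,8}: V {2,3,6,7,8}->{2,3,6,7}
Constraint 3 (Z + W = X) on D(Z)={4,5,8} D(W)={4,5,7} D(X)={2,3,5,8}: Z {4,5,8}->{4}; W {4,5,7}->{4}; X {2,3,5,8}->{8}
So after constraint 3: D(X)={8}, size = 1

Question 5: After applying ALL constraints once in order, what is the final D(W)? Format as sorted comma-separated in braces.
Constraint 1 (V != W) on D(V)={2,3,6,7,8} D(W)={4,5,7}: no change
Constraint 2 (V < Z) on D(V)={2,3,6,7,8} D(Z)={4,5,8}: V {2,3,6,7,8}->{2,3,6,7}
Constraint 3 (Z + W = X) on D(Z)={4,5,8} D(W)={4,5,7} D(X)={2,3,5,8}: Z {4,5,8}->{4}; W {4,5,7}->{4}; X {2,3,5,8}->{8}
Constraint 4 (Z < W) on D(Z)={4} D(W)={4}: Z {4}->{}; W {4}->{}
So after all 4 constraints: D(W) = {}

Answer: {}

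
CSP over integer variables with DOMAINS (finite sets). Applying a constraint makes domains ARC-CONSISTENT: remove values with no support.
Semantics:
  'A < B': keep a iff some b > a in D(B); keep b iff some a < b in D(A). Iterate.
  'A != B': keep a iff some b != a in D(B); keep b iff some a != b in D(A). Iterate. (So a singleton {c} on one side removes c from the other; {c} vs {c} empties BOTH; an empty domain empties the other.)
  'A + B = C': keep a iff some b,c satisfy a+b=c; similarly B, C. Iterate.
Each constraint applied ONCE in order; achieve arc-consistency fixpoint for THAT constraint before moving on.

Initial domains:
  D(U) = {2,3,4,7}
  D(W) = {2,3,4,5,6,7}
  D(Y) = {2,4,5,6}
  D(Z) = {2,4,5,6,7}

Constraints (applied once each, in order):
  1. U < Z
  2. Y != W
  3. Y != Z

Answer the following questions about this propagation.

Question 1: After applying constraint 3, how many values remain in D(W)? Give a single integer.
Answer: 6

Derivation:
Constraint 1 (U < Z) on D(U)={2,3,4,7} D(Z)={2,4,5,6,7}: U {2,3,4,7}->{2,3,4}; Z {2,4,5,6,7}->{4,5,6,7}
Constraint 2 (Y != W) on D(Y)={2,4,5,6} D(W)={2,3,4,5,6,7}: no change
Constraint 3 (Y != Z) on D(Y)={2,4,5,6} D(Z)={4,5,6,7}: no change
So after constraint 3: D(W)={2,3,4,5,6,7}, size = 6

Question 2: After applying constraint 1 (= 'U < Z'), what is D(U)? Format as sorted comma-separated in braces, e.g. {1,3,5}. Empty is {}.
Answer: {2,3,4}

Derivation:
Constraint 1 (U < Z) on D(U)={2,3,4,7} D(Z)={2,4,5,6,7}: U {2,3,4,7}->{2,3,4}; Z {2,4,5,6,7}->{4,5,6,7}
So after constraint 1: D(U) = {2,3,4}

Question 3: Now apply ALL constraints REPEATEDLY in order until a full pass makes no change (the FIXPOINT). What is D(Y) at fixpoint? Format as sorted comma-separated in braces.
Answer: {2,4,5,6}

Derivation:
pass 0 (initial): D(Y)={2,4,5,6}
pass 1: U {2,3,4,7}->{2,3,4}; Z {2,4,5,6,7}->{4,5,6,7}
pass 2: no change
Fixpoint after 2 passes: D(Y) = {2,4,5,6}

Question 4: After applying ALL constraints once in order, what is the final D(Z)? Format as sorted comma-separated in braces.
Answer: {4,5,6,7}

Derivation:
Constraint 1 (U < Z) on D(U)={2,3,4,7} D(Z)={2,4,5,6,7}: U {2,3,4,7}->{2,3,4}; Z {2,4,5,6,7}->{4,5,6,7}
Constraint 2 (Y != W) on D(Y)={2,4,5,6} D(W)={2,3,4,5,6,7}: no change
Constraint 3 (Y != Z) on D(Y)={2,4,5,6} D(Z)={4,5,6,7}: no change
So after all 3 constraints: D(Z) = {4,5,6,7}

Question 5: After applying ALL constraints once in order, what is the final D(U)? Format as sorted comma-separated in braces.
Answer: {2,3,4}

Derivation:
Constraint 1 (U < Z) on D(U)={2,3,4,7} D(Z)={2,4,5,6,7}: U {2,3,4,7}->{2,3,4}; Z {2,4,5,6,7}->{4,5,6,7}
Constraint 2 (Y != W) on D(Y)={2,4,5,6} D(W)={2,3,4,5,6,7}: no change
Constraint 3 (Y != Z) on D(Y)={2,4,5,6} D(Z)={4,5,6,7}: no change
So after all 3 constraints: D(U) = {2,3,4}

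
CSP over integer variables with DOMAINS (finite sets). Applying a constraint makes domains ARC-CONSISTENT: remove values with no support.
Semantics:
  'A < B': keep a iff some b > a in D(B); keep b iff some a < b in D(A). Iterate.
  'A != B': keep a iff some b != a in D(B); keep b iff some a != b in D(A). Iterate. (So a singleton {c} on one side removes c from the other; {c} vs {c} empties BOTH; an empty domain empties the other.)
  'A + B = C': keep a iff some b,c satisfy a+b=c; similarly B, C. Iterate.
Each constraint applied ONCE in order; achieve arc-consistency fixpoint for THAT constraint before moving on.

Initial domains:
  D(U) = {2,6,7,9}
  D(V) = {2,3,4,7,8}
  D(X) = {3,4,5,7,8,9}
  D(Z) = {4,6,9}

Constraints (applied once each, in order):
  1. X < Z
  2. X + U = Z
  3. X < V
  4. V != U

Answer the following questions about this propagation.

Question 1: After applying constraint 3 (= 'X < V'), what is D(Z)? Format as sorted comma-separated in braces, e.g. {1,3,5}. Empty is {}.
Answer: {6,9}

Derivation:
Constraint 1 (X < Z) on D(X)={3,4,5,7,8,9} D(Z)={4,6,9}: X {3,4,5,7,8,9}->{3,4,5,7,8}
Constraint 2 (X + U = Z) on D(X)={3,4,5,7,8} D(U)={2,6,7,9} D(Z)={4,6,9}: X {3,4,5,7,8}->{3,4,7}; U {2,6,7,9}->{2,6}; Z {4,6,9}->{6,9}
Constraint 3 (X < V) on D(X)={3,4,7} D(V)={2,3,4,7,8}: V {2,3,4,7,8}->{4,7,8}
So after constraint 3: D(Z) = {6,9}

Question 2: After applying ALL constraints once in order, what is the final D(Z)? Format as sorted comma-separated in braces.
Constraint 1 (X < Z) on D(X)={3,4,5,7,8,9} D(Z)={4,6,9}: X {3,4,5,7,8,9}->{3,4,5,7,8}
Constraint 2 (X + U = Z) on D(X)={3,4,5,7,8} D(U)={2,6,7,9} D(Z)={4,6,9}: X {3,4,5,7,8}->{3,4,7}; U {2,6,7,9}->{2,6}; Z {4,6,9}->{6,9}
Constraint 3 (X < V) on D(X)={3,4,7} D(V)={2,3,4,7,8}: V {2,3,4,7,8}->{4,7,8}
Constraint 4 (V != U) on D(V)={4,7,8} D(U)={2,6}: no change
So after all 4 constraints: D(Z) = {6,9}

Answer: {6,9}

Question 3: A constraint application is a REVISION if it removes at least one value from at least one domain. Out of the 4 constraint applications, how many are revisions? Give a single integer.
Answer: 3

Derivation:
Constraint 1 (X < Z) on D(X)={3,4,5,7,8,9} D(Z)={4,6,9}: X {3,4,5,7,8,9}->{3,4,5,7,8} => REVISION
Constraint 2 (X + U = Z) on D(X)={3,4,5,7,8} D(U)={2,6,7,9} D(Z)={4,6,9}: X {3,4,5,7,8}->{3,4,7}; U {2,6,7,9}->{2,6}; Z {4,6,9}->{6,9} => REVISION
Constraint 3 (X < V) on D(X)={3,4,7} D(V)={2,3,4,7,8}: V {2,3,4,7,8}->{4,7,8} => REVISION
Constraint 4 (V != U) on D(V)={4,7,8} D(U)={2,6}: no change => not a revision
Total revisions = 3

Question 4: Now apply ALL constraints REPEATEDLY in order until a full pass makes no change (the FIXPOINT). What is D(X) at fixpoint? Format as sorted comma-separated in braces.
pass 0 (initial): D(X)={3,4,5,7,8,9}
pass 1: U {2,6,7,9}->{2,6}; V {2,3,4,7,8}->{4,7,8}; X {3,4,5,7,8,9}->{3,4,7}; Z {4,6,9}->{6,9}
pass 2: no change
Fixpoint after 2 passes: D(X) = {3,4,7}

Answer: {3,4,7}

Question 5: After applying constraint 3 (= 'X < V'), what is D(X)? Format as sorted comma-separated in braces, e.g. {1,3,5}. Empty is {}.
Answer: {3,4,7}

Derivation:
Constraint 1 (X < Z) on D(X)={3,4,5,7,8,9} D(Z)={4,6,9}: X {3,4,5,7,8,9}->{3,4,5,7,8}
Constraint 2 (X + U = Z) on D(X)={3,4,5,7,8} D(U)={2,6,7,9} D(Z)={4,6,9}: X {3,4,5,7,8}->{3,4,7}; U {2,6,7,9}->{2,6}; Z {4,6,9}->{6,9}
Constraint 3 (X < V) on D(X)={3,4,7} D(V)={2,3,4,7,8}: V {2,3,4,7,8}->{4,7,8}
So after constraint 3: D(X) = {3,4,7}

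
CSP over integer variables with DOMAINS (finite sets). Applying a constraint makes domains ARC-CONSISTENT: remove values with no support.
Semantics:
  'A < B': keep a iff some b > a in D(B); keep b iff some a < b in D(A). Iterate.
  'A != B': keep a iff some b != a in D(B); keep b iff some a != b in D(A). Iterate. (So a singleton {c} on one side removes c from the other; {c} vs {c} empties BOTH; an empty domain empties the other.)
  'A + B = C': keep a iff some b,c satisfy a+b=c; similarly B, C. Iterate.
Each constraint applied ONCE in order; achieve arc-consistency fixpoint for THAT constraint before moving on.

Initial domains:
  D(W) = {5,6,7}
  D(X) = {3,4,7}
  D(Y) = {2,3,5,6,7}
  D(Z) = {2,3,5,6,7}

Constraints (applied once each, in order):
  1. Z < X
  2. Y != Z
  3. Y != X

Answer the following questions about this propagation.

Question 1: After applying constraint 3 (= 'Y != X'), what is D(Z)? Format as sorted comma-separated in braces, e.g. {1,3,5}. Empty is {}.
Answer: {2,3,5,6}

Derivation:
Constraint 1 (Z < X) on D(Z)={2,3,5,6,7} D(X)={3,4,7}: Z {2,3,5,6,7}->{2,3,5,6}
Constraint 2 (Y != Z) on D(Y)={2,3,5,6,7} D(Z)={2,3,5,6}: no change
Constraint 3 (Y != X) on D(Y)={2,3,5,6,7} D(X)={3,4,7}: no change
So after constraint 3: D(Z) = {2,3,5,6}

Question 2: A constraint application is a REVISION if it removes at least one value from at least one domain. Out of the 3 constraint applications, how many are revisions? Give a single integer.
Constraint 1 (Z < X) on D(Z)={2,3,5,6,7} D(X)={3,4,7}: Z {2,3,5,6,7}->{2,3,5,6} => REVISION
Constraint 2 (Y != Z) on D(Y)={2,3,5,6,7} D(Z)={2,3,5,6}: no change => not a revision
Constraint 3 (Y != X) on D(Y)={2,3,5,6,7} D(X)={3,4,7}: no change => not a revision
Total revisions = 1

Answer: 1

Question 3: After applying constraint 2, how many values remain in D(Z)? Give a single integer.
Answer: 4

Derivation:
Constraint 1 (Z < X) on D(Z)={2,3,5,6,7} D(X)={3,4,7}: Z {2,3,5,6,7}->{2,3,5,6}
Constraint 2 (Y != Z) on D(Y)={2,3,5,6,7} D(Z)={2,3,5,6}: no change
So after constraint 2: D(Z)={2,3,5,6}, size = 4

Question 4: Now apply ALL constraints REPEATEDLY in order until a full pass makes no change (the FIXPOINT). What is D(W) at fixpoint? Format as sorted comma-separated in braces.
Answer: {5,6,7}

Derivation:
pass 0 (initial): D(W)={5,6,7}
pass 1: Z {2,3,5,6,7}->{2,3,5,6}
pass 2: no change
Fixpoint after 2 passes: D(W) = {5,6,7}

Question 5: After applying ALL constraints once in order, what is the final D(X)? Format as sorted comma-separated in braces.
Constraint 1 (Z < X) on D(Z)={2,3,5,6,7} D(X)={3,4,7}: Z {2,3,5,6,7}->{2,3,5,6}
Constraint 2 (Y != Z) on D(Y)={2,3,5,6,7} D(Z)={2,3,5,6}: no change
Constraint 3 (Y != X) on D(Y)={2,3,5,6,7} D(X)={3,4,7}: no change
So after all 3 constraints: D(X) = {3,4,7}

Answer: {3,4,7}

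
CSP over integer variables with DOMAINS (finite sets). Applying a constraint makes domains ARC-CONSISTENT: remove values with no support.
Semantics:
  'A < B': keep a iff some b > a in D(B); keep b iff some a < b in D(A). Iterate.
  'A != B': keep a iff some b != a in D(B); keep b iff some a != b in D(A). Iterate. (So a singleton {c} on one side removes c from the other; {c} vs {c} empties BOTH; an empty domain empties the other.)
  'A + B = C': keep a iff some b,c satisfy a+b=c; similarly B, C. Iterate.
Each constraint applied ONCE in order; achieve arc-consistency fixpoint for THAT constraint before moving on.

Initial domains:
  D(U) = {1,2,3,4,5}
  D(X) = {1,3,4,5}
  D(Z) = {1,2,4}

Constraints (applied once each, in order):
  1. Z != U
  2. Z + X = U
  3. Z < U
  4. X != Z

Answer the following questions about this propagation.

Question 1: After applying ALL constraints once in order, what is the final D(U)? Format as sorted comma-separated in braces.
Answer: {2,3,4,5}

Derivation:
Constraint 1 (Z != U) on D(Z)={1,2,4} D(U)={1,2,3,4,5}: no change
Constraint 2 (Z + X = U) on D(Z)={1,2,4} D(X)={1,3,4,5} D(U)={1,2,3,4,5}: X {1,3,4,5}->{1,3,4}; U {1,2,3,4,5}->{2,3,4,5}
Constraint 3 (Z < U) on D(Z)={1,2,4} D(U)={2,3,4,5}: no change
Constraint 4 (X != Z) on D(X)={1,3,4} D(Z)={1,2,4}: no change
So after all 4 constraints: D(U) = {2,3,4,5}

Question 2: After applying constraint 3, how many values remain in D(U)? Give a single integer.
Constraint 1 (Z != U) on D(Z)={1,2,4} D(U)={1,2,3,4,5}: no change
Constraint 2 (Z + X = U) on D(Z)={1,2,4} D(X)={1,3,4,5} D(U)={1,2,3,4,5}: X {1,3,4,5}->{1,3,4}; U {1,2,3,4,5}->{2,3,4,5}
Constraint 3 (Z < U) on D(Z)={1,2,4} D(U)={2,3,4,5}: no change
So after constraint 3: D(U)={2,3,4,5}, size = 4

Answer: 4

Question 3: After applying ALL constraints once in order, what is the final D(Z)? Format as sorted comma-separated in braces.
Constraint 1 (Z != U) on D(Z)={1,2,4} D(U)={1,2,3,4,5}: no change
Constraint 2 (Z + X = U) on D(Z)={1,2,4} D(X)={1,3,4,5} D(U)={1,2,3,4,5}: X {1,3,4,5}->{1,3,4}; U {1,2,3,4,5}->{2,3,4,5}
Constraint 3 (Z < U) on D(Z)={1,2,4} D(U)={2,3,4,5}: no change
Constraint 4 (X != Z) on D(X)={1,3,4} D(Z)={1,2,4}: no change
So after all 4 constraints: D(Z) = {1,2,4}

Answer: {1,2,4}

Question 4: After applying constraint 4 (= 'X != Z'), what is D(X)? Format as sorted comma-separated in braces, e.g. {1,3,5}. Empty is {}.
Answer: {1,3,4}

Derivation:
Constraint 1 (Z != U) on D(Z)={1,2,4} D(U)={1,2,3,4,5}: no change
Constraint 2 (Z + X = U) on D(Z)={1,2,4} D(X)={1,3,4,5} D(U)={1,2,3,4,5}: X {1,3,4,5}->{1,3,4}; U {1,2,3,4,5}->{2,3,4,5}
Constraint 3 (Z < U) on D(Z)={1,2,4} D(U)={2,3,4,5}: no change
Constraint 4 (X != Z) on D(X)={1,3,4} D(Z)={1,2,4}: no change
So after constraint 4: D(X) = {1,3,4}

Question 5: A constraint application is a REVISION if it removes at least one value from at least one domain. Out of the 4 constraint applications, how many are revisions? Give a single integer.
Answer: 1

Derivation:
Constraint 1 (Z != U) on D(Z)={1,2,4} D(U)={1,2,3,4,5}: no change => not a revision
Constraint 2 (Z + X = U) on D(Z)={1,2,4} D(X)={1,3,4,5} D(U)={1,2,3,4,5}: X {1,3,4,5}->{1,3,4}; U {1,2,3,4,5}->{2,3,4,5} => REVISION
Constraint 3 (Z < U) on D(Z)={1,2,4} D(U)={2,3,4,5}: no change => not a revision
Constraint 4 (X != Z) on D(X)={1,3,4} D(Z)={1,2,4}: no change => not a revision
Total revisions = 1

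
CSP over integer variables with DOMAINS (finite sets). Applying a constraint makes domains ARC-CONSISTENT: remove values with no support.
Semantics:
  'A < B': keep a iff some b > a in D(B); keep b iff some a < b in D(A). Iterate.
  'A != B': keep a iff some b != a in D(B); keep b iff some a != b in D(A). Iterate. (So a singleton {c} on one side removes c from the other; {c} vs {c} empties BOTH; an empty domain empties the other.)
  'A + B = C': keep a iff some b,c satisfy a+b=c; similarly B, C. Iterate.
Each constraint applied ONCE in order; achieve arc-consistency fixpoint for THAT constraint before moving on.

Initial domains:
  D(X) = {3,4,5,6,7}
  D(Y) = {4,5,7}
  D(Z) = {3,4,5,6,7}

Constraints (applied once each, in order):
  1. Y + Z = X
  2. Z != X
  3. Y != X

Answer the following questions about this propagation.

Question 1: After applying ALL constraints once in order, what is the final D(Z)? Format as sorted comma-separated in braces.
Constraint 1 (Y + Z = X) on D(Y)={4,5,7} D(Z)={3,4,5,6,7} D(X)={3,4,5,6,7}: Y {4,5,7}->{4}; Z {3,4,5,6,7}->{3}; X {3,4,5,6,7}->{7}
Constraint 2 (Z != X) on D(Z)={3} D(X)={7}: no change
Constraint 3 (Y != X) on D(Y)={4} D(X)={7}: no change
So after all 3 constraints: D(Z) = {3}

Answer: {3}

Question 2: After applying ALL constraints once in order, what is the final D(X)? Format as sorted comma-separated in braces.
Answer: {7}

Derivation:
Constraint 1 (Y + Z = X) on D(Y)={4,5,7} D(Z)={3,4,5,6,7} D(X)={3,4,5,6,7}: Y {4,5,7}->{4}; Z {3,4,5,6,7}->{3}; X {3,4,5,6,7}->{7}
Constraint 2 (Z != X) on D(Z)={3} D(X)={7}: no change
Constraint 3 (Y != X) on D(Y)={4} D(X)={7}: no change
So after all 3 constraints: D(X) = {7}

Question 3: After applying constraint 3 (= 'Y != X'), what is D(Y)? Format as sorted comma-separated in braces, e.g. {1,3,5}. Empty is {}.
Constraint 1 (Y + Z = X) on D(Y)={4,5,7} D(Z)={3,4,5,6,7} D(X)={3,4,5,6,7}: Y {4,5,7}->{4}; Z {3,4,5,6,7}->{3}; X {3,4,5,6,7}->{7}
Constraint 2 (Z != X) on D(Z)={3} D(X)={7}: no change
Constraint 3 (Y != X) on D(Y)={4} D(X)={7}: no change
So after constraint 3: D(Y) = {4}

Answer: {4}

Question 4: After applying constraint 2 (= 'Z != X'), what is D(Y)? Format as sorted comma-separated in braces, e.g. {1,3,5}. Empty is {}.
Answer: {4}

Derivation:
Constraint 1 (Y + Z = X) on D(Y)={4,5,7} D(Z)={3,4,5,6,7} D(X)={3,4,5,6,7}: Y {4,5,7}->{4}; Z {3,4,5,6,7}->{3}; X {3,4,5,6,7}->{7}
Constraint 2 (Z != X) on D(Z)={3} D(X)={7}: no change
So after constraint 2: D(Y) = {4}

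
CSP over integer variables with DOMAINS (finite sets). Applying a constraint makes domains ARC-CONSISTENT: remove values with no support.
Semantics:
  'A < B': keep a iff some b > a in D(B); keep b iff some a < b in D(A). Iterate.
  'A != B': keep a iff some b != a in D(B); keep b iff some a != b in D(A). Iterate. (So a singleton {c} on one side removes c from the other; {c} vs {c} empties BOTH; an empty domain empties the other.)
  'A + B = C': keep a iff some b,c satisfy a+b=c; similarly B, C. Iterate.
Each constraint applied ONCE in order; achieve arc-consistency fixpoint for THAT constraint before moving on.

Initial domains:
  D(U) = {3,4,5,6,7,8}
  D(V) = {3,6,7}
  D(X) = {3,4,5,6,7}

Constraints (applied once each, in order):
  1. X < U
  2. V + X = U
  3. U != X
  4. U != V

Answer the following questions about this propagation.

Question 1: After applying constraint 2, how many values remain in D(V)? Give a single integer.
Answer: 1

Derivation:
Constraint 1 (X < U) on D(X)={3,4,5,6,7} D(U)={3,4,5,6,7,8}: U {3,4,5,6,7,8}->{4,5,6,7,8}
Constraint 2 (V + X = U) on D(V)={3,6,7} D(X)={3,4,5,6,7} D(U)={4,5,6,7,8}: V {3,6,7}->{3}; X {3,4,5,6,7}->{3,4,5}; U {4,5,6,7,8}->{6,7,8}
So after constraint 2: D(V)={3}, size = 1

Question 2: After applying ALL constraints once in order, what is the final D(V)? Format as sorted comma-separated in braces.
Answer: {3}

Derivation:
Constraint 1 (X < U) on D(X)={3,4,5,6,7} D(U)={3,4,5,6,7,8}: U {3,4,5,6,7,8}->{4,5,6,7,8}
Constraint 2 (V + X = U) on D(V)={3,6,7} D(X)={3,4,5,6,7} D(U)={4,5,6,7,8}: V {3,6,7}->{3}; X {3,4,5,6,7}->{3,4,5}; U {4,5,6,7,8}->{6,7,8}
Constraint 3 (U != X) on D(U)={6,7,8} D(X)={3,4,5}: no change
Constraint 4 (U != V) on D(U)={6,7,8} D(V)={3}: no change
So after all 4 constraints: D(V) = {3}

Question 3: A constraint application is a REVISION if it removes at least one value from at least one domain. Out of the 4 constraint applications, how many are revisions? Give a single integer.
Constraint 1 (X < U) on D(X)={3,4,5,6,7} D(U)={3,4,5,6,7,8}: U {3,4,5,6,7,8}->{4,5,6,7,8} => REVISION
Constraint 2 (V + X = U) on D(V)={3,6,7} D(X)={3,4,5,6,7} D(U)={4,5,6,7,8}: V {3,6,7}->{3}; X {3,4,5,6,7}->{3,4,5}; U {4,5,6,7,8}->{6,7,8} => REVISION
Constraint 3 (U != X) on D(U)={6,7,8} D(X)={3,4,5}: no change => not a revision
Constraint 4 (U != V) on D(U)={6,7,8} D(V)={3}: no change => not a revision
Total revisions = 2

Answer: 2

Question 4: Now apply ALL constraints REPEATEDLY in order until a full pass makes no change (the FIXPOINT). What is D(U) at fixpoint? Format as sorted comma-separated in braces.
Answer: {6,7,8}

Derivation:
pass 0 (initial): D(U)={3,4,5,6,7,8}
pass 1: U {3,4,5,6,7,8}->{6,7,8}; V {3,6,7}->{3}; X {3,4,5,6,7}->{3,4,5}
pass 2: no change
Fixpoint after 2 passes: D(U) = {6,7,8}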